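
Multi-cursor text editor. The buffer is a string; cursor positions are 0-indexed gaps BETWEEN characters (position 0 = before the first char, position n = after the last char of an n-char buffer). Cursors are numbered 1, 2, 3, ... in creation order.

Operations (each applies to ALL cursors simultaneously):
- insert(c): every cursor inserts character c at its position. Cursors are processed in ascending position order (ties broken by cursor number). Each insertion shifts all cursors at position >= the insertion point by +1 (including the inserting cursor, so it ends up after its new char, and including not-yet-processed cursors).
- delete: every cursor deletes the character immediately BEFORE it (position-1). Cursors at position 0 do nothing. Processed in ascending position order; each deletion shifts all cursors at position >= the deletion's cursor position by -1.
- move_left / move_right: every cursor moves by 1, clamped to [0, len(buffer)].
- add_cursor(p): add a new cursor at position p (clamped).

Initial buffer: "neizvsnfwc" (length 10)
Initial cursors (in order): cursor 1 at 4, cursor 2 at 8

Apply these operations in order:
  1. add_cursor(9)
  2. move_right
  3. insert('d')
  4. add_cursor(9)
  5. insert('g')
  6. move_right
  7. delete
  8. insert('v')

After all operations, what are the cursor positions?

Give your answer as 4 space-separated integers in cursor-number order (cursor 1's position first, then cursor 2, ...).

Answer: 8 15 17 12

Derivation:
After op 1 (add_cursor(9)): buffer="neizvsnfwc" (len 10), cursors c1@4 c2@8 c3@9, authorship ..........
After op 2 (move_right): buffer="neizvsnfwc" (len 10), cursors c1@5 c2@9 c3@10, authorship ..........
After op 3 (insert('d')): buffer="neizvdsnfwdcd" (len 13), cursors c1@6 c2@11 c3@13, authorship .....1....2.3
After op 4 (add_cursor(9)): buffer="neizvdsnfwdcd" (len 13), cursors c1@6 c4@9 c2@11 c3@13, authorship .....1....2.3
After op 5 (insert('g')): buffer="neizvdgsnfgwdgcdg" (len 17), cursors c1@7 c4@11 c2@14 c3@17, authorship .....11...4.22.33
After op 6 (move_right): buffer="neizvdgsnfgwdgcdg" (len 17), cursors c1@8 c4@12 c2@15 c3@17, authorship .....11...4.22.33
After op 7 (delete): buffer="neizvdgnfgdgd" (len 13), cursors c1@7 c4@10 c2@12 c3@13, authorship .....11..4223
After op 8 (insert('v')): buffer="neizvdgvnfgvdgvdv" (len 17), cursors c1@8 c4@12 c2@15 c3@17, authorship .....111..4422233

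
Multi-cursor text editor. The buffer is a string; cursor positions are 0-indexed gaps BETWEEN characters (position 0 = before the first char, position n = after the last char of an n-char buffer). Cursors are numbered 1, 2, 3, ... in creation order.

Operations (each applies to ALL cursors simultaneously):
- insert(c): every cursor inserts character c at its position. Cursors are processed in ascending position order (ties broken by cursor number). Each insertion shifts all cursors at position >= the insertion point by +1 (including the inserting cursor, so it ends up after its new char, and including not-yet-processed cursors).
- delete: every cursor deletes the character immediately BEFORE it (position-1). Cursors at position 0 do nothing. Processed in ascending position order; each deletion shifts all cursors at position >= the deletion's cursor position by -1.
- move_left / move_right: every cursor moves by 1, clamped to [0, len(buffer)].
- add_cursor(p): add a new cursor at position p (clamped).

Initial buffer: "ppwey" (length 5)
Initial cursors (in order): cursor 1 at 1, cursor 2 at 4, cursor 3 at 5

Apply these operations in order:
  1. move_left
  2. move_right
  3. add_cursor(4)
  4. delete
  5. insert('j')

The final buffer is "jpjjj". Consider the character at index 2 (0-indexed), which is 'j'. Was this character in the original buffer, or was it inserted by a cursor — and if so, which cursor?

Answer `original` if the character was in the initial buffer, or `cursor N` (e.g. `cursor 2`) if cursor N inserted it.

After op 1 (move_left): buffer="ppwey" (len 5), cursors c1@0 c2@3 c3@4, authorship .....
After op 2 (move_right): buffer="ppwey" (len 5), cursors c1@1 c2@4 c3@5, authorship .....
After op 3 (add_cursor(4)): buffer="ppwey" (len 5), cursors c1@1 c2@4 c4@4 c3@5, authorship .....
After op 4 (delete): buffer="p" (len 1), cursors c1@0 c2@1 c3@1 c4@1, authorship .
After op 5 (insert('j')): buffer="jpjjj" (len 5), cursors c1@1 c2@5 c3@5 c4@5, authorship 1.234
Authorship (.=original, N=cursor N): 1 . 2 3 4
Index 2: author = 2

Answer: cursor 2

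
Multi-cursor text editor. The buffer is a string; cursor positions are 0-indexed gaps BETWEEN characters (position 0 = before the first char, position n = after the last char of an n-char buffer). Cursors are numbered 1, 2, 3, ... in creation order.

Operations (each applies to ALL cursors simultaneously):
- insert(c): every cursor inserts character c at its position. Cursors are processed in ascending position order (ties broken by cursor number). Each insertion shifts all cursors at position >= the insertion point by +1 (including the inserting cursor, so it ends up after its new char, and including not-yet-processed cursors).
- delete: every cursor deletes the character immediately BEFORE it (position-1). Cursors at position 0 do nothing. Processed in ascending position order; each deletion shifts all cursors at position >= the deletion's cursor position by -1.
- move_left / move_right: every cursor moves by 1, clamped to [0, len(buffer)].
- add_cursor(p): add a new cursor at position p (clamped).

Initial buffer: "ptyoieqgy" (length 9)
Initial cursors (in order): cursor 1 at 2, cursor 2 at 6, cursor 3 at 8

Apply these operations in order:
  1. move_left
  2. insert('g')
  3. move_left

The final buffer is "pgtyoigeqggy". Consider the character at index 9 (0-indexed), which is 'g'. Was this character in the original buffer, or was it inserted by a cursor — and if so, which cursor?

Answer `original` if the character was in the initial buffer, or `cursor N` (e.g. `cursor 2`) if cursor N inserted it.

After op 1 (move_left): buffer="ptyoieqgy" (len 9), cursors c1@1 c2@5 c3@7, authorship .........
After op 2 (insert('g')): buffer="pgtyoigeqggy" (len 12), cursors c1@2 c2@7 c3@10, authorship .1....2..3..
After op 3 (move_left): buffer="pgtyoigeqggy" (len 12), cursors c1@1 c2@6 c3@9, authorship .1....2..3..
Authorship (.=original, N=cursor N): . 1 . . . . 2 . . 3 . .
Index 9: author = 3

Answer: cursor 3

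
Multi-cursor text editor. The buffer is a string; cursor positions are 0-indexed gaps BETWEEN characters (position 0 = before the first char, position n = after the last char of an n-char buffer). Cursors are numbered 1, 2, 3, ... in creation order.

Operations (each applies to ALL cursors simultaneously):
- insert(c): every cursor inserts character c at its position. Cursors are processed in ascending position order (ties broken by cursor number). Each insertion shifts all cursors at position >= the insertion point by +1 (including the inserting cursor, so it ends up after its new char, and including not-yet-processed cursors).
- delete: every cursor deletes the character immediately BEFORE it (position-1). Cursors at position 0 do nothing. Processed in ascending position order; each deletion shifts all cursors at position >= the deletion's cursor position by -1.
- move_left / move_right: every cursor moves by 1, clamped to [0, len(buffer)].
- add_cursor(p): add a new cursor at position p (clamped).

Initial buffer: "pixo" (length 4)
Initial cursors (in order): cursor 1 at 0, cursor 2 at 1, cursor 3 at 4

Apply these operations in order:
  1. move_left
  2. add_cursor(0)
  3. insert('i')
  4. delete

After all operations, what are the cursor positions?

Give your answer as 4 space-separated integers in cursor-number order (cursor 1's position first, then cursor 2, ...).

Answer: 0 0 3 0

Derivation:
After op 1 (move_left): buffer="pixo" (len 4), cursors c1@0 c2@0 c3@3, authorship ....
After op 2 (add_cursor(0)): buffer="pixo" (len 4), cursors c1@0 c2@0 c4@0 c3@3, authorship ....
After op 3 (insert('i')): buffer="iiipixio" (len 8), cursors c1@3 c2@3 c4@3 c3@7, authorship 124...3.
After op 4 (delete): buffer="pixo" (len 4), cursors c1@0 c2@0 c4@0 c3@3, authorship ....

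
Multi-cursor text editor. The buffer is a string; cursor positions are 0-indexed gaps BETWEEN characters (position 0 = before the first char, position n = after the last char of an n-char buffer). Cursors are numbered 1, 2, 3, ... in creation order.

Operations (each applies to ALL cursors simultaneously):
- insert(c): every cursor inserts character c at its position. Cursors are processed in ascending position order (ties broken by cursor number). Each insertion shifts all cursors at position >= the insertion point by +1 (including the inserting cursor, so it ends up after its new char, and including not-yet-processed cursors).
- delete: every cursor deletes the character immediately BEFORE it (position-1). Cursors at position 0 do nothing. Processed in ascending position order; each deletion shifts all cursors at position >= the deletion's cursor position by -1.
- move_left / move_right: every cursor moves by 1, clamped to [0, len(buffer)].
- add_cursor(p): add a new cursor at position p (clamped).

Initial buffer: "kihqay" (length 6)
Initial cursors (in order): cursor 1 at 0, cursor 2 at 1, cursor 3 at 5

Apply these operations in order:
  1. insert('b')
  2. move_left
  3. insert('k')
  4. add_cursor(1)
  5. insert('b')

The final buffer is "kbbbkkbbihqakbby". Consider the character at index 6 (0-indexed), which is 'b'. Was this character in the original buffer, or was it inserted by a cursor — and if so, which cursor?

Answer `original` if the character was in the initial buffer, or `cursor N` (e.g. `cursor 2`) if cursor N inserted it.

Answer: cursor 2

Derivation:
After op 1 (insert('b')): buffer="bkbihqaby" (len 9), cursors c1@1 c2@3 c3@8, authorship 1.2....3.
After op 2 (move_left): buffer="bkbihqaby" (len 9), cursors c1@0 c2@2 c3@7, authorship 1.2....3.
After op 3 (insert('k')): buffer="kbkkbihqakby" (len 12), cursors c1@1 c2@4 c3@10, authorship 11.22....33.
After op 4 (add_cursor(1)): buffer="kbkkbihqakby" (len 12), cursors c1@1 c4@1 c2@4 c3@10, authorship 11.22....33.
After op 5 (insert('b')): buffer="kbbbkkbbihqakbby" (len 16), cursors c1@3 c4@3 c2@7 c3@14, authorship 1141.222....333.
Authorship (.=original, N=cursor N): 1 1 4 1 . 2 2 2 . . . . 3 3 3 .
Index 6: author = 2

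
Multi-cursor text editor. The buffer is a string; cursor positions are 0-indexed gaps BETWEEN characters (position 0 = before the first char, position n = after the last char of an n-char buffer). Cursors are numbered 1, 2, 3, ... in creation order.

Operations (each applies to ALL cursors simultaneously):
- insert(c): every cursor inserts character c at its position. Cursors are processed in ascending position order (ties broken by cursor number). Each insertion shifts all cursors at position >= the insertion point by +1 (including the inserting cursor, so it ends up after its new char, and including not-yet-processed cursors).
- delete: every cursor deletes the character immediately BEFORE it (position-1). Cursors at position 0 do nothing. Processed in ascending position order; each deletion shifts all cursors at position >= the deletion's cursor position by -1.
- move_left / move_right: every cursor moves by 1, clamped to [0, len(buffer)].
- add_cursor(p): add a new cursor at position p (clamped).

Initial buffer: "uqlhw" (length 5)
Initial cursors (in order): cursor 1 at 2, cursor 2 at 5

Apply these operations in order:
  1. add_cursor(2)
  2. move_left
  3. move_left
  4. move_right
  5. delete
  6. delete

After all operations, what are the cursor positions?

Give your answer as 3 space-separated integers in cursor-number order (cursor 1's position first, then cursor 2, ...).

Answer: 0 1 0

Derivation:
After op 1 (add_cursor(2)): buffer="uqlhw" (len 5), cursors c1@2 c3@2 c2@5, authorship .....
After op 2 (move_left): buffer="uqlhw" (len 5), cursors c1@1 c3@1 c2@4, authorship .....
After op 3 (move_left): buffer="uqlhw" (len 5), cursors c1@0 c3@0 c2@3, authorship .....
After op 4 (move_right): buffer="uqlhw" (len 5), cursors c1@1 c3@1 c2@4, authorship .....
After op 5 (delete): buffer="qlw" (len 3), cursors c1@0 c3@0 c2@2, authorship ...
After op 6 (delete): buffer="qw" (len 2), cursors c1@0 c3@0 c2@1, authorship ..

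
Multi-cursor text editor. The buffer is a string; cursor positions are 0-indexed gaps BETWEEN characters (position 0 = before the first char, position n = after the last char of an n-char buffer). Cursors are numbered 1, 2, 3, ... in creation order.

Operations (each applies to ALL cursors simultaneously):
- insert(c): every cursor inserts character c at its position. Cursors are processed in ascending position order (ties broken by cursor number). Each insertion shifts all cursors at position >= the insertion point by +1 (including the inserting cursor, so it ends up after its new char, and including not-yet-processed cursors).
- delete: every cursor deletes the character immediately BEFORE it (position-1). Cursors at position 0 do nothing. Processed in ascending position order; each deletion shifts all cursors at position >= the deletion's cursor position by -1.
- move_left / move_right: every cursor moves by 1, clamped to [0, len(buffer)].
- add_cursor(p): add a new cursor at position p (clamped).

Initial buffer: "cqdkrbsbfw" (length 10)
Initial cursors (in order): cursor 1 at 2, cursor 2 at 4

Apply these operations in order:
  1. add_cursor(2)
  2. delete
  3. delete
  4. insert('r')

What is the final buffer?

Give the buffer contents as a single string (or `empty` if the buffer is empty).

Answer: rrrrbsbfw

Derivation:
After op 1 (add_cursor(2)): buffer="cqdkrbsbfw" (len 10), cursors c1@2 c3@2 c2@4, authorship ..........
After op 2 (delete): buffer="drbsbfw" (len 7), cursors c1@0 c3@0 c2@1, authorship .......
After op 3 (delete): buffer="rbsbfw" (len 6), cursors c1@0 c2@0 c3@0, authorship ......
After op 4 (insert('r')): buffer="rrrrbsbfw" (len 9), cursors c1@3 c2@3 c3@3, authorship 123......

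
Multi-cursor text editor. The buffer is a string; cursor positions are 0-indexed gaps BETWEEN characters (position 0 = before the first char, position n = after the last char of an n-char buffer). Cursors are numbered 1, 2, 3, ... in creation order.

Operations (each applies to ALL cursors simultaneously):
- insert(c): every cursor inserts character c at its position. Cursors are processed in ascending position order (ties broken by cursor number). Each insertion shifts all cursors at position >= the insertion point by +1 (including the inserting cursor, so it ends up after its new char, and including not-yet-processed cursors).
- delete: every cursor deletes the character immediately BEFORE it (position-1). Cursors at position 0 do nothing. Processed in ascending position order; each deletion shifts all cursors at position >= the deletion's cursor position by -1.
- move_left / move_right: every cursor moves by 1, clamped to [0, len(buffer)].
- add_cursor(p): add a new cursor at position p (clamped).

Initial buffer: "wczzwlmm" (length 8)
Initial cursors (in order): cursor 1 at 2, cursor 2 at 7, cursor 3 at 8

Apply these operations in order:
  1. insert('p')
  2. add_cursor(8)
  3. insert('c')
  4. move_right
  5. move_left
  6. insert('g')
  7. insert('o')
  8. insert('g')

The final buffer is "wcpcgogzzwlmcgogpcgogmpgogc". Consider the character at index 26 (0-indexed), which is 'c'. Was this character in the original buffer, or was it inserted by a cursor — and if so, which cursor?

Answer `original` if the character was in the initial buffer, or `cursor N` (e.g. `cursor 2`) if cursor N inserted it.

Answer: cursor 3

Derivation:
After op 1 (insert('p')): buffer="wcpzzwlmpmp" (len 11), cursors c1@3 c2@9 c3@11, authorship ..1.....2.3
After op 2 (add_cursor(8)): buffer="wcpzzwlmpmp" (len 11), cursors c1@3 c4@8 c2@9 c3@11, authorship ..1.....2.3
After op 3 (insert('c')): buffer="wcpczzwlmcpcmpc" (len 15), cursors c1@4 c4@10 c2@12 c3@15, authorship ..11.....422.33
After op 4 (move_right): buffer="wcpczzwlmcpcmpc" (len 15), cursors c1@5 c4@11 c2@13 c3@15, authorship ..11.....422.33
After op 5 (move_left): buffer="wcpczzwlmcpcmpc" (len 15), cursors c1@4 c4@10 c2@12 c3@14, authorship ..11.....422.33
After op 6 (insert('g')): buffer="wcpcgzzwlmcgpcgmpgc" (len 19), cursors c1@5 c4@12 c2@15 c3@18, authorship ..111.....44222.333
After op 7 (insert('o')): buffer="wcpcgozzwlmcgopcgompgoc" (len 23), cursors c1@6 c4@14 c2@18 c3@22, authorship ..1111.....4442222.3333
After op 8 (insert('g')): buffer="wcpcgogzzwlmcgogpcgogmpgogc" (len 27), cursors c1@7 c4@16 c2@21 c3@26, authorship ..11111.....444422222.33333
Authorship (.=original, N=cursor N): . . 1 1 1 1 1 . . . . . 4 4 4 4 2 2 2 2 2 . 3 3 3 3 3
Index 26: author = 3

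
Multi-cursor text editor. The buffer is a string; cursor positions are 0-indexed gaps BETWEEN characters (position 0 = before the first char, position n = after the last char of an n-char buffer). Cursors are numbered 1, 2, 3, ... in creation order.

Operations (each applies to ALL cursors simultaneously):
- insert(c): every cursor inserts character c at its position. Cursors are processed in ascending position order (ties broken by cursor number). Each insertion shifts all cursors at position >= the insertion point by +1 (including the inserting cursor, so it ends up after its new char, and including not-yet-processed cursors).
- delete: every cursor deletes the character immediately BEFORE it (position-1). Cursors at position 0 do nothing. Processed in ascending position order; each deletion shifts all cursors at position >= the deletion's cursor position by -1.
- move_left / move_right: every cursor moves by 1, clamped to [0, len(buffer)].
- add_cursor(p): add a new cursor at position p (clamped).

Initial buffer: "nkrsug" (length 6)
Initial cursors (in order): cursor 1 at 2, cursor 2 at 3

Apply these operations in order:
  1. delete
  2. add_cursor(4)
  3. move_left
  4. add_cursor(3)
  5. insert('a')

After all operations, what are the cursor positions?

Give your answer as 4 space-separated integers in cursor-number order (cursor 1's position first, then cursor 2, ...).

After op 1 (delete): buffer="nsug" (len 4), cursors c1@1 c2@1, authorship ....
After op 2 (add_cursor(4)): buffer="nsug" (len 4), cursors c1@1 c2@1 c3@4, authorship ....
After op 3 (move_left): buffer="nsug" (len 4), cursors c1@0 c2@0 c3@3, authorship ....
After op 4 (add_cursor(3)): buffer="nsug" (len 4), cursors c1@0 c2@0 c3@3 c4@3, authorship ....
After op 5 (insert('a')): buffer="aansuaag" (len 8), cursors c1@2 c2@2 c3@7 c4@7, authorship 12...34.

Answer: 2 2 7 7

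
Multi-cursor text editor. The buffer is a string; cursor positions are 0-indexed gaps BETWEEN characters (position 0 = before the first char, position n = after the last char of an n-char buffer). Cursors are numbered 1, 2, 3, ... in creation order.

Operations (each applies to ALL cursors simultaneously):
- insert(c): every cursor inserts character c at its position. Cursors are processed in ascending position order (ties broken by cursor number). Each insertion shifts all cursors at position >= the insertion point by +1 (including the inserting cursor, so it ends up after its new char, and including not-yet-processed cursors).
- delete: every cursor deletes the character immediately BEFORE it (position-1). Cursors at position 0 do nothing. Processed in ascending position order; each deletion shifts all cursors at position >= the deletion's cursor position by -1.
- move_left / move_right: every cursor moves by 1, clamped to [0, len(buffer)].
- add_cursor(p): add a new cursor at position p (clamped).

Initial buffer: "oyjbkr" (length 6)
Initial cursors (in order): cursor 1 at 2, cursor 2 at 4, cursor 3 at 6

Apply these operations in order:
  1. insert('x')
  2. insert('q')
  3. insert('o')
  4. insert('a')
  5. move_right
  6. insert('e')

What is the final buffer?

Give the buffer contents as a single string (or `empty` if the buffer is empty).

Answer: oyxqoajebxqoakerxqoae

Derivation:
After op 1 (insert('x')): buffer="oyxjbxkrx" (len 9), cursors c1@3 c2@6 c3@9, authorship ..1..2..3
After op 2 (insert('q')): buffer="oyxqjbxqkrxq" (len 12), cursors c1@4 c2@8 c3@12, authorship ..11..22..33
After op 3 (insert('o')): buffer="oyxqojbxqokrxqo" (len 15), cursors c1@5 c2@10 c3@15, authorship ..111..222..333
After op 4 (insert('a')): buffer="oyxqoajbxqoakrxqoa" (len 18), cursors c1@6 c2@12 c3@18, authorship ..1111..2222..3333
After op 5 (move_right): buffer="oyxqoajbxqoakrxqoa" (len 18), cursors c1@7 c2@13 c3@18, authorship ..1111..2222..3333
After op 6 (insert('e')): buffer="oyxqoajebxqoakerxqoae" (len 21), cursors c1@8 c2@15 c3@21, authorship ..1111.1.2222.2.33333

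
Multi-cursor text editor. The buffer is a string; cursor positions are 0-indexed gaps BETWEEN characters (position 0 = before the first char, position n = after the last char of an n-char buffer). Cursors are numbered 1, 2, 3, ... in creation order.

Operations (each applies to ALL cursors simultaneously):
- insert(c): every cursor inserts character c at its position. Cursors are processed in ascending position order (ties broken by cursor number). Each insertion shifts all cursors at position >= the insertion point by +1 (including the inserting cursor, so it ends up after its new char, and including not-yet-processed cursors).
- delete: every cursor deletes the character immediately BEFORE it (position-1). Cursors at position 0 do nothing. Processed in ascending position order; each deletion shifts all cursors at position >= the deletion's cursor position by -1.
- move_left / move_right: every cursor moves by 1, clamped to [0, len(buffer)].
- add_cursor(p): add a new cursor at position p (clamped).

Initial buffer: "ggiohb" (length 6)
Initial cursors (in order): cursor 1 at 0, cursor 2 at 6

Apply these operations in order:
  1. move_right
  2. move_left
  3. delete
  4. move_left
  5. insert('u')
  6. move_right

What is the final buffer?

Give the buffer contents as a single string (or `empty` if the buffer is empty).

Answer: uggiuob

Derivation:
After op 1 (move_right): buffer="ggiohb" (len 6), cursors c1@1 c2@6, authorship ......
After op 2 (move_left): buffer="ggiohb" (len 6), cursors c1@0 c2@5, authorship ......
After op 3 (delete): buffer="ggiob" (len 5), cursors c1@0 c2@4, authorship .....
After op 4 (move_left): buffer="ggiob" (len 5), cursors c1@0 c2@3, authorship .....
After op 5 (insert('u')): buffer="uggiuob" (len 7), cursors c1@1 c2@5, authorship 1...2..
After op 6 (move_right): buffer="uggiuob" (len 7), cursors c1@2 c2@6, authorship 1...2..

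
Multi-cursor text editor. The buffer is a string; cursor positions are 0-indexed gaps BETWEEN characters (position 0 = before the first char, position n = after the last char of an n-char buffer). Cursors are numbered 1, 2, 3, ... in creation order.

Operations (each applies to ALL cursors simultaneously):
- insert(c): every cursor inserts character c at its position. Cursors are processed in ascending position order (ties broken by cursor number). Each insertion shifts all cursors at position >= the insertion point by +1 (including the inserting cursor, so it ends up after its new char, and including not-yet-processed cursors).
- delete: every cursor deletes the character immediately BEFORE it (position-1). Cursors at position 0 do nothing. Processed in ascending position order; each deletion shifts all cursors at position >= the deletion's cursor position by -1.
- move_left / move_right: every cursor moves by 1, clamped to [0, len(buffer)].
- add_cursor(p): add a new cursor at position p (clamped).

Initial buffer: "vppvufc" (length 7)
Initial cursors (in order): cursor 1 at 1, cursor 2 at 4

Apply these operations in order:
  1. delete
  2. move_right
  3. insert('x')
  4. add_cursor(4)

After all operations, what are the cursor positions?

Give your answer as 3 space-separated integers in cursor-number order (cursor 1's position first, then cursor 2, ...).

Answer: 2 5 4

Derivation:
After op 1 (delete): buffer="ppufc" (len 5), cursors c1@0 c2@2, authorship .....
After op 2 (move_right): buffer="ppufc" (len 5), cursors c1@1 c2@3, authorship .....
After op 3 (insert('x')): buffer="pxpuxfc" (len 7), cursors c1@2 c2@5, authorship .1..2..
After op 4 (add_cursor(4)): buffer="pxpuxfc" (len 7), cursors c1@2 c3@4 c2@5, authorship .1..2..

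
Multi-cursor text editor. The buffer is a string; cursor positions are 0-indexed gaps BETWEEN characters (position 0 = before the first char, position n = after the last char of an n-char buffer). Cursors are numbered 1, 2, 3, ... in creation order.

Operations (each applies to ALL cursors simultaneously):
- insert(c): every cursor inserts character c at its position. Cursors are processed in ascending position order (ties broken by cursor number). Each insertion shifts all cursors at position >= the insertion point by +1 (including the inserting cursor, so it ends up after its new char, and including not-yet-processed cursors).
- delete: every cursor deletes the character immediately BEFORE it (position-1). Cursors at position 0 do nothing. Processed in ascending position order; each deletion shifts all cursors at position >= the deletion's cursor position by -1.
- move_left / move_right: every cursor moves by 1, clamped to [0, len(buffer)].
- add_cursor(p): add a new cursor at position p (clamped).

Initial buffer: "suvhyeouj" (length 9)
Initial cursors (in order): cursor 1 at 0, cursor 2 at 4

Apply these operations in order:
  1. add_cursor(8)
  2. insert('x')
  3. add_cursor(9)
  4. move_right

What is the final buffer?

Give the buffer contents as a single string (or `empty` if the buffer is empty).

Answer: xsuvhxyeouxj

Derivation:
After op 1 (add_cursor(8)): buffer="suvhyeouj" (len 9), cursors c1@0 c2@4 c3@8, authorship .........
After op 2 (insert('x')): buffer="xsuvhxyeouxj" (len 12), cursors c1@1 c2@6 c3@11, authorship 1....2....3.
After op 3 (add_cursor(9)): buffer="xsuvhxyeouxj" (len 12), cursors c1@1 c2@6 c4@9 c3@11, authorship 1....2....3.
After op 4 (move_right): buffer="xsuvhxyeouxj" (len 12), cursors c1@2 c2@7 c4@10 c3@12, authorship 1....2....3.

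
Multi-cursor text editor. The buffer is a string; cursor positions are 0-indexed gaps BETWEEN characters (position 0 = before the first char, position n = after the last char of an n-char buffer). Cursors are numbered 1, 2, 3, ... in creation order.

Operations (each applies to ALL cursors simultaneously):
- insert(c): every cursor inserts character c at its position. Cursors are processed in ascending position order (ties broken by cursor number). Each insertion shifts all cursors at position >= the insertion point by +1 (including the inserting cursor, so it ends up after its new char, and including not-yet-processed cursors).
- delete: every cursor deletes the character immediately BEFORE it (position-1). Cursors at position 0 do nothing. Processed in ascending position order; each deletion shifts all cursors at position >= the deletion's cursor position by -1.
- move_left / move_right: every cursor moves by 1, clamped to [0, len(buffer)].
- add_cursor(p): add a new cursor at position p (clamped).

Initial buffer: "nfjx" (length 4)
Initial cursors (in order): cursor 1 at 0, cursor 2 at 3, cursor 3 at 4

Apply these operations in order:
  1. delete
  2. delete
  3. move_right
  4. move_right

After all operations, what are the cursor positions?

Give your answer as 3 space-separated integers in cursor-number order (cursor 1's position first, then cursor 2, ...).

After op 1 (delete): buffer="nf" (len 2), cursors c1@0 c2@2 c3@2, authorship ..
After op 2 (delete): buffer="" (len 0), cursors c1@0 c2@0 c3@0, authorship 
After op 3 (move_right): buffer="" (len 0), cursors c1@0 c2@0 c3@0, authorship 
After op 4 (move_right): buffer="" (len 0), cursors c1@0 c2@0 c3@0, authorship 

Answer: 0 0 0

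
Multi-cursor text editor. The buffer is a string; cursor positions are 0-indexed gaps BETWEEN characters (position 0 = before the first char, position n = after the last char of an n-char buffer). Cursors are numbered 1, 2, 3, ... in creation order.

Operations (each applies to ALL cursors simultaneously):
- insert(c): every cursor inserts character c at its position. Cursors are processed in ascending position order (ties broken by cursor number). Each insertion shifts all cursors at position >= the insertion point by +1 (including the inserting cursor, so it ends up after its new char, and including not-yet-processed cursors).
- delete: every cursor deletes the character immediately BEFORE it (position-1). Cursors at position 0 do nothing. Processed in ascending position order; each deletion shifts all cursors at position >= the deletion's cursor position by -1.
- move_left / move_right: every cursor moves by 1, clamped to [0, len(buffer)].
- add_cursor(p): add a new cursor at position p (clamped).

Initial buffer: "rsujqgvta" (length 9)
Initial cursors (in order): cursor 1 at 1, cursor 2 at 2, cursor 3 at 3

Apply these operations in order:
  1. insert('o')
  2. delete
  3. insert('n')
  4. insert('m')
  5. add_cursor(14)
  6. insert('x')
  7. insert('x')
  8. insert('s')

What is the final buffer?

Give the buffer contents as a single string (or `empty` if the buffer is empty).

Answer: rnmxxssnmxxsunmxxsjqgvtxxsa

Derivation:
After op 1 (insert('o')): buffer="rosouojqgvta" (len 12), cursors c1@2 c2@4 c3@6, authorship .1.2.3......
After op 2 (delete): buffer="rsujqgvta" (len 9), cursors c1@1 c2@2 c3@3, authorship .........
After op 3 (insert('n')): buffer="rnsnunjqgvta" (len 12), cursors c1@2 c2@4 c3@6, authorship .1.2.3......
After op 4 (insert('m')): buffer="rnmsnmunmjqgvta" (len 15), cursors c1@3 c2@6 c3@9, authorship .11.22.33......
After op 5 (add_cursor(14)): buffer="rnmsnmunmjqgvta" (len 15), cursors c1@3 c2@6 c3@9 c4@14, authorship .11.22.33......
After op 6 (insert('x')): buffer="rnmxsnmxunmxjqgvtxa" (len 19), cursors c1@4 c2@8 c3@12 c4@18, authorship .111.222.333.....4.
After op 7 (insert('x')): buffer="rnmxxsnmxxunmxxjqgvtxxa" (len 23), cursors c1@5 c2@10 c3@15 c4@22, authorship .1111.2222.3333.....44.
After op 8 (insert('s')): buffer="rnmxxssnmxxsunmxxsjqgvtxxsa" (len 27), cursors c1@6 c2@12 c3@18 c4@26, authorship .11111.22222.33333.....444.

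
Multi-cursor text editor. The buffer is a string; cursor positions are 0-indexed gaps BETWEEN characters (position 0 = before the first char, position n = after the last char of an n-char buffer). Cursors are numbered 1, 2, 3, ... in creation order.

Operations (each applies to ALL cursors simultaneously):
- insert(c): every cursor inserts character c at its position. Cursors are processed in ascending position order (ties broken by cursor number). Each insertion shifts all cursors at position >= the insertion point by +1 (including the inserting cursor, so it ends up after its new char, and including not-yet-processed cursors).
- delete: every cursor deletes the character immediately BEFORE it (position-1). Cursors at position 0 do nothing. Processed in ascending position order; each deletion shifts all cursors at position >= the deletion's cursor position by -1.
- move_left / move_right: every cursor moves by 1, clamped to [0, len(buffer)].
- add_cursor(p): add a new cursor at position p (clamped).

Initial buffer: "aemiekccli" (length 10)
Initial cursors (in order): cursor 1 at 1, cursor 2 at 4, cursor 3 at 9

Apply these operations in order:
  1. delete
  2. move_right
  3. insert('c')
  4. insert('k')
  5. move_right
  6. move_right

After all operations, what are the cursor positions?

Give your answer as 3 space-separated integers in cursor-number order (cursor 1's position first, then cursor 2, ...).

Answer: 5 9 13

Derivation:
After op 1 (delete): buffer="emekcci" (len 7), cursors c1@0 c2@2 c3@6, authorship .......
After op 2 (move_right): buffer="emekcci" (len 7), cursors c1@1 c2@3 c3@7, authorship .......
After op 3 (insert('c')): buffer="ecmeckccic" (len 10), cursors c1@2 c2@5 c3@10, authorship .1..2....3
After op 4 (insert('k')): buffer="eckmeckkccick" (len 13), cursors c1@3 c2@7 c3@13, authorship .11..22....33
After op 5 (move_right): buffer="eckmeckkccick" (len 13), cursors c1@4 c2@8 c3@13, authorship .11..22....33
After op 6 (move_right): buffer="eckmeckkccick" (len 13), cursors c1@5 c2@9 c3@13, authorship .11..22....33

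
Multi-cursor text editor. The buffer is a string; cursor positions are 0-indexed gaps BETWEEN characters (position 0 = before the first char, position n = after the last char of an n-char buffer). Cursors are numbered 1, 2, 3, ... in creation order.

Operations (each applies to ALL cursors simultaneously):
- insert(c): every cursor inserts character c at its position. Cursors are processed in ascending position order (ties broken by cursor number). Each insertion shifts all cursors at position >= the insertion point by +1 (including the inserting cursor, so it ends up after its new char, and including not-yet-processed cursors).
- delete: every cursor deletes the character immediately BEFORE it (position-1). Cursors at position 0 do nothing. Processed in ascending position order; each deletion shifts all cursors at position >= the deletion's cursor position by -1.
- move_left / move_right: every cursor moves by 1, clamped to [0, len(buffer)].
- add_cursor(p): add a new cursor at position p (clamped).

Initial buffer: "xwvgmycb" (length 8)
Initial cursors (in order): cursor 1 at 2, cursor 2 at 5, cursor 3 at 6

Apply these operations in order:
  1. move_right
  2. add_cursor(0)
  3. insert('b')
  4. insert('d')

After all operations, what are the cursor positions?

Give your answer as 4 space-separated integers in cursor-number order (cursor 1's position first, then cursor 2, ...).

After op 1 (move_right): buffer="xwvgmycb" (len 8), cursors c1@3 c2@6 c3@7, authorship ........
After op 2 (add_cursor(0)): buffer="xwvgmycb" (len 8), cursors c4@0 c1@3 c2@6 c3@7, authorship ........
After op 3 (insert('b')): buffer="bxwvbgmybcbb" (len 12), cursors c4@1 c1@5 c2@9 c3@11, authorship 4...1...2.3.
After op 4 (insert('d')): buffer="bdxwvbdgmybdcbdb" (len 16), cursors c4@2 c1@7 c2@12 c3@15, authorship 44...11...22.33.

Answer: 7 12 15 2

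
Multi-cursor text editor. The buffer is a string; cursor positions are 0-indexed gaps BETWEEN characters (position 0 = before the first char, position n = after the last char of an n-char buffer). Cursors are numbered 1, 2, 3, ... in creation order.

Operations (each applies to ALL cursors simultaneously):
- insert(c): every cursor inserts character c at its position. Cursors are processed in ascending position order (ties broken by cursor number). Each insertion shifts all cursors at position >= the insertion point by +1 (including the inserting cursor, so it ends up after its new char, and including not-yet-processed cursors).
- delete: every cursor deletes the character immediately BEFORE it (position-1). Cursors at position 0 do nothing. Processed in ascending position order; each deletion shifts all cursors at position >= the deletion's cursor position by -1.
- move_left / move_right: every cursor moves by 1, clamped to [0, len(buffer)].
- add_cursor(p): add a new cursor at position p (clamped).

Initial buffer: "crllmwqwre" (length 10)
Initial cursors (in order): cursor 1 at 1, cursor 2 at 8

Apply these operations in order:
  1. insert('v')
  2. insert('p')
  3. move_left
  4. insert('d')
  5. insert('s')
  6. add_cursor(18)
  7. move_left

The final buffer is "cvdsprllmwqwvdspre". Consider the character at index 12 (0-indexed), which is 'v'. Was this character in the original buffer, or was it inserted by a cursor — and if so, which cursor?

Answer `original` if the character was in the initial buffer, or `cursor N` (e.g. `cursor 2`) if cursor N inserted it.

Answer: cursor 2

Derivation:
After op 1 (insert('v')): buffer="cvrllmwqwvre" (len 12), cursors c1@2 c2@10, authorship .1.......2..
After op 2 (insert('p')): buffer="cvprllmwqwvpre" (len 14), cursors c1@3 c2@12, authorship .11.......22..
After op 3 (move_left): buffer="cvprllmwqwvpre" (len 14), cursors c1@2 c2@11, authorship .11.......22..
After op 4 (insert('d')): buffer="cvdprllmwqwvdpre" (len 16), cursors c1@3 c2@13, authorship .111.......222..
After op 5 (insert('s')): buffer="cvdsprllmwqwvdspre" (len 18), cursors c1@4 c2@15, authorship .1111.......2222..
After op 6 (add_cursor(18)): buffer="cvdsprllmwqwvdspre" (len 18), cursors c1@4 c2@15 c3@18, authorship .1111.......2222..
After op 7 (move_left): buffer="cvdsprllmwqwvdspre" (len 18), cursors c1@3 c2@14 c3@17, authorship .1111.......2222..
Authorship (.=original, N=cursor N): . 1 1 1 1 . . . . . . . 2 2 2 2 . .
Index 12: author = 2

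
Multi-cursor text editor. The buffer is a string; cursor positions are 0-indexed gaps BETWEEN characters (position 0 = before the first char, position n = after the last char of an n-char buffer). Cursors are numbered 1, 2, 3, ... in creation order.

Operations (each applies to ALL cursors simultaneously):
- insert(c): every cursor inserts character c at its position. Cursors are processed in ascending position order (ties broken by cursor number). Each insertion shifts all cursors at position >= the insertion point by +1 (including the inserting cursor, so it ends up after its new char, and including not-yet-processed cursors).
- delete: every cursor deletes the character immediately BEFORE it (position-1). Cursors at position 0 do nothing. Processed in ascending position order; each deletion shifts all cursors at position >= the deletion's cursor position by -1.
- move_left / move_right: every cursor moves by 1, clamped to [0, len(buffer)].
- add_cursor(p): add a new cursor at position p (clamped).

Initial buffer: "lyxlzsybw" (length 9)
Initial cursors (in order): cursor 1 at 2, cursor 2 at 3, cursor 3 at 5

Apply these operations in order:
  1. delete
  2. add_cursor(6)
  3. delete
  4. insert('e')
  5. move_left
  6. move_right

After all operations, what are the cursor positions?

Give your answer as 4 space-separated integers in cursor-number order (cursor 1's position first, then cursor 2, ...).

Answer: 3 3 3 7

Derivation:
After op 1 (delete): buffer="llsybw" (len 6), cursors c1@1 c2@1 c3@2, authorship ......
After op 2 (add_cursor(6)): buffer="llsybw" (len 6), cursors c1@1 c2@1 c3@2 c4@6, authorship ......
After op 3 (delete): buffer="syb" (len 3), cursors c1@0 c2@0 c3@0 c4@3, authorship ...
After op 4 (insert('e')): buffer="eeesybe" (len 7), cursors c1@3 c2@3 c3@3 c4@7, authorship 123...4
After op 5 (move_left): buffer="eeesybe" (len 7), cursors c1@2 c2@2 c3@2 c4@6, authorship 123...4
After op 6 (move_right): buffer="eeesybe" (len 7), cursors c1@3 c2@3 c3@3 c4@7, authorship 123...4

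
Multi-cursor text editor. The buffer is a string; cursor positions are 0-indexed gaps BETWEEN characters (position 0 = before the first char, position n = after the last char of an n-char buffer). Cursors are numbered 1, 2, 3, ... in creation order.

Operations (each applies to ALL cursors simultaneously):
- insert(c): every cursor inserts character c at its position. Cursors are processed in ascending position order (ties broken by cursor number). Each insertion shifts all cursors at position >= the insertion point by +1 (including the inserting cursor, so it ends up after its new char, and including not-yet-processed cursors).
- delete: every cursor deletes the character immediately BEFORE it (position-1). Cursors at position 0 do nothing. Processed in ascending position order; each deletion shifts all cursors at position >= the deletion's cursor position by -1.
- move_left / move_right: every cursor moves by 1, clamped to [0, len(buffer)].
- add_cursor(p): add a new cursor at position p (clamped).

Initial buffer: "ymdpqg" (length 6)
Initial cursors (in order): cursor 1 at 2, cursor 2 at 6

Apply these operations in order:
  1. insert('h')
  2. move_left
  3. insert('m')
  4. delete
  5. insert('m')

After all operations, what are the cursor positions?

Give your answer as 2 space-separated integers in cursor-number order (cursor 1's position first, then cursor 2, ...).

Answer: 3 9

Derivation:
After op 1 (insert('h')): buffer="ymhdpqgh" (len 8), cursors c1@3 c2@8, authorship ..1....2
After op 2 (move_left): buffer="ymhdpqgh" (len 8), cursors c1@2 c2@7, authorship ..1....2
After op 3 (insert('m')): buffer="ymmhdpqgmh" (len 10), cursors c1@3 c2@9, authorship ..11....22
After op 4 (delete): buffer="ymhdpqgh" (len 8), cursors c1@2 c2@7, authorship ..1....2
After op 5 (insert('m')): buffer="ymmhdpqgmh" (len 10), cursors c1@3 c2@9, authorship ..11....22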